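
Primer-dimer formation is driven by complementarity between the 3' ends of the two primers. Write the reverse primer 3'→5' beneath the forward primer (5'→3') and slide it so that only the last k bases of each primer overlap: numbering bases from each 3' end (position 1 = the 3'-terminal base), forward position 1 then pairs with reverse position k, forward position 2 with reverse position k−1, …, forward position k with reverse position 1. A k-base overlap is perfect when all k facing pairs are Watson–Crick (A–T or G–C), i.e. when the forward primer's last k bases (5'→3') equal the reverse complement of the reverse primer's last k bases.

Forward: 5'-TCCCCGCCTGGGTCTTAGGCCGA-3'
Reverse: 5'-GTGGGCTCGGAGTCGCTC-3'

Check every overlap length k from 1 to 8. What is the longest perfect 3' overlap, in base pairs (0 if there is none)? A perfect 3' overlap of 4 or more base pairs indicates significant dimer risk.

Last 8 bases (5'→3') — forward …TAGGCCGA, reverse …AGTCGCTC.
Reverse complement of the reverse primer's last 8 bases: GAGCGACT; its first k bases are the reverse complement of the reverse primer's last k bases, so a perfect k-base overlap needs the forward primer's last k bases to equal them.
Comparing (forward last k vs required): k=1: A vs G ✗; k=2: GA vs GA ✓; k=3: CGA vs GAG ✗; k=4: CCGA vs GAGC ✗; k=5: GCCGA vs GAGCG ✗; k=6: GGCCGA vs GAGCGA ✗; k=7: AGGCCGA vs GAGCGAC ✗; k=8: TAGGCCGA vs GAGCGACT ✗.
Only k = 2 is perfect, so the longest perfect 3' overlap is 2.

Longest perfect overlap: 2 complementary base pairs; below the dimer-risk threshold (threshold 4).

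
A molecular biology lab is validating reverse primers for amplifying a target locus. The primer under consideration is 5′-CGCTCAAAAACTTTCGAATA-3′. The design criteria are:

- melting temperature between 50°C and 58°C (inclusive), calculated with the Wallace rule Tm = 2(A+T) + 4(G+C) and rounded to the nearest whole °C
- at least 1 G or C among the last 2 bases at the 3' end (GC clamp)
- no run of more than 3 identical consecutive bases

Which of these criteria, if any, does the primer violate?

Base counts: A=8, T=5, G=2, C=5 (length 20).
Tm: Tm = 2·13 + 4·7 = 54°C ✓
GC clamp: 3' end TA has 0 G/C, need ≥1 ✗
homopolymer run: longest run = 5, exceeds 3 ✗

Fails: GC clamp, homopolymer run.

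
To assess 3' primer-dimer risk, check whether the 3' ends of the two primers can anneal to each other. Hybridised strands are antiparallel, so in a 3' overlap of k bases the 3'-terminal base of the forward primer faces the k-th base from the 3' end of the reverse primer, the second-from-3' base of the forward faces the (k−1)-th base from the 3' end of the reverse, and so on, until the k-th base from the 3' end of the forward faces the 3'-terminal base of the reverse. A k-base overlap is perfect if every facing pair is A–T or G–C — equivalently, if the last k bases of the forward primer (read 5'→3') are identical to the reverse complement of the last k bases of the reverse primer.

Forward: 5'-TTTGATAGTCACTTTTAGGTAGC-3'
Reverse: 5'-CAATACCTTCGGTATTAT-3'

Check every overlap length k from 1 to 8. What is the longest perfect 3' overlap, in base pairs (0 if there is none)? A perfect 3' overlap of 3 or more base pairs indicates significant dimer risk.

Longest perfect overlap: 0 complementary base pairs; below the dimer-risk threshold (threshold 3).

Last 8 bases (5'→3') — forward …TAGGTAGC, reverse …GGTATTAT.
Reverse complement of the reverse primer's last 8 bases: ATAATACC; its first k bases are the reverse complement of the reverse primer's last k bases, so a perfect k-base overlap needs the forward primer's last k bases to equal them.
Comparing (forward last k vs required): k=1: C vs A ✗; k=2: GC vs AT ✗; k=3: AGC vs ATA ✗; k=4: TAGC vs ATAA ✗; k=5: GTAGC vs ATAAT ✗; k=6: GGTAGC vs ATAATA ✗; k=7: AGGTAGC vs ATAATAC ✗; k=8: TAGGTAGC vs ATAATACC ✗.
No overlap length from 1 to 8 is perfect, so the longest perfect 3' overlap is 0.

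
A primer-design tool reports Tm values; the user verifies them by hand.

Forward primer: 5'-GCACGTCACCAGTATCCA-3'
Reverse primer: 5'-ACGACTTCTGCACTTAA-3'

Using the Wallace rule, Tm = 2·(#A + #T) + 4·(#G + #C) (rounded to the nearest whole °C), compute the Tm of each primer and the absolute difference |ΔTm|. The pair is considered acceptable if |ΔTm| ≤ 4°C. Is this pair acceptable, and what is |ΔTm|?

Forward: A=5 T=3 G=3 C=7 → Tm = 2·8 + 4·10 = 56°C.
Reverse: A=5 T=5 G=2 C=5 → Tm = 2·10 + 4·7 = 48°C.
|ΔTm| = |56 − 48| = 8°C, > 4°C.

|ΔTm| = 8°C; the pair is not acceptable.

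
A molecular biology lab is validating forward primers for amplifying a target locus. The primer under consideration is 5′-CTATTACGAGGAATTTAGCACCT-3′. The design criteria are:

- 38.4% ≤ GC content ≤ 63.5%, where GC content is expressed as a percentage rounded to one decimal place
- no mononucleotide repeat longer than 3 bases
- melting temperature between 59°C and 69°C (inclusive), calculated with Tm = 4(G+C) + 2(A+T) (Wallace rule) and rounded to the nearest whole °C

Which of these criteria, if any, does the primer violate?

Base counts: A=7, T=7, G=4, C=5 (length 23).
GC content: GC 9/23 = 39.1% ✓
homopolymer run: longest run = 3 ✓
Tm: Tm = 2·14 + 4·9 = 64°C ✓

Meets all criteria.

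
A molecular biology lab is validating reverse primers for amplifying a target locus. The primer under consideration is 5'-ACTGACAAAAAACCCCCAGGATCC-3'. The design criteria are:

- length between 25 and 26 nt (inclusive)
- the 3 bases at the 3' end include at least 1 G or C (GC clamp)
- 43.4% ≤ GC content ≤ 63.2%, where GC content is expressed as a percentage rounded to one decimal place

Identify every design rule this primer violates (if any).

Fails: length.

Base counts: A=10, T=2, G=3, C=9 (length 24).
length: length 24, outside 25–26 ✗
GC clamp: 3' end TCC has 2 G/C ✓
GC content: GC 12/24 = 50.0% ✓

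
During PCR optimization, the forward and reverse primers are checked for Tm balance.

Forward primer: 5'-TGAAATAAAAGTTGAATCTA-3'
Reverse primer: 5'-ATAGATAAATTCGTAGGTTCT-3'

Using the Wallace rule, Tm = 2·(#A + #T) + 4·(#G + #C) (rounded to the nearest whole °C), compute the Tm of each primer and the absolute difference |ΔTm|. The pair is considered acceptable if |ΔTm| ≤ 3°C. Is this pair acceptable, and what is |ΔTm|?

|ΔTm| = 6°C; the pair is not acceptable.

Forward: A=10 T=6 G=3 C=1 → Tm = 2·16 + 4·4 = 48°C.
Reverse: A=7 T=8 G=4 C=2 → Tm = 2·15 + 4·6 = 54°C.
|ΔTm| = |48 − 54| = 6°C, > 3°C.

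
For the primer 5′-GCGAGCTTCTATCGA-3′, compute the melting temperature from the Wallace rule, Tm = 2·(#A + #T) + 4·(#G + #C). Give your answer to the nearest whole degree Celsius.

46°C

Base counts: A=3, T=4, G=4, C=4 (length 15).
Tm = 2·(3+4) + 4·(4+4) = 2·7 + 4·8 = 14 + 32 = 46°C.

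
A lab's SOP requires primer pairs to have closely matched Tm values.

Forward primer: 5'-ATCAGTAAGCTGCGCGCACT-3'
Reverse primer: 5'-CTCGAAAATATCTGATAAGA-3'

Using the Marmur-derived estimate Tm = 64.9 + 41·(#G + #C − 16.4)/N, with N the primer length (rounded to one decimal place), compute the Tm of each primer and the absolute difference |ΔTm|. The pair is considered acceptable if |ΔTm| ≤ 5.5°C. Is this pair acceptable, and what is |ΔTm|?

|ΔTm| = 10.2°C; the pair is not acceptable.

Forward: G+C = 11, N = 20 → Tm = 64.9 + 41·(11 − 16.4)/20 = 53.8°C.
Reverse: G+C = 6, N = 20 → Tm = 64.9 + 41·(6 − 16.4)/20 = 43.6°C.
|ΔTm| = |53.8 − 43.6| = 10.2°C, > 5.5°C.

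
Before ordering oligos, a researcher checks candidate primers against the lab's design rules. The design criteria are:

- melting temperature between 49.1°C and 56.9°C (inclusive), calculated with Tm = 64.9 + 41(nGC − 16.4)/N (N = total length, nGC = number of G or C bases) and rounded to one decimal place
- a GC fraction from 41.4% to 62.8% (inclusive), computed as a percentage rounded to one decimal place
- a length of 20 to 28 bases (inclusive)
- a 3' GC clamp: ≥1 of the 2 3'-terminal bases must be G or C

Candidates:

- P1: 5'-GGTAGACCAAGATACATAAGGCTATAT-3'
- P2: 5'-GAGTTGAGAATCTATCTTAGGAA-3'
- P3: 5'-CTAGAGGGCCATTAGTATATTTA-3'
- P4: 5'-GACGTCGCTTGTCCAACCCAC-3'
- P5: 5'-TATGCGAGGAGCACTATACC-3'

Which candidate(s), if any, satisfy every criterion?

P5 only.

P1 (27 nt, A=11 T=6 G=6 C=4): Tm = 64.9 + 41·(10 − 16.4)/27 = 55.2°C ✓; GC 10/27 = 37.0%, outside 41.4–62.8% ✗; length 27 ✓; 3' end AT has 0 G/C, need ≥1 ✗ — fails.
P2 (23 nt, A=8 T=7 G=6 C=2): Tm = 64.9 + 41·(8 − 16.4)/23 = 49.9°C ✓; GC 8/23 = 34.8%, outside 41.4–62.8% ✗; length 23 ✓; 3' end AA has 0 G/C, need ≥1 ✗ — fails.
P3 (23 nt, A=7 T=8 G=5 C=3): Tm = 64.9 + 41·(8 − 16.4)/23 = 49.9°C ✓; GC 8/23 = 34.8%, outside 41.4–62.8% ✗; length 23 ✓; 3' end TA has 0 G/C, need ≥1 ✗ — fails.
P4 (21 nt, A=4 T=4 G=4 C=9): Tm = 64.9 + 41·(13 − 16.4)/21 = 58.3°C, outside 49.1–56.9°C ✗; GC 13/21 = 61.9% ✓; length 21 ✓; 3' end AC has 1 G/C ✓ — fails.
P5 (20 nt, A=6 T=4 G=5 C=5): Tm = 64.9 + 41·(10 − 16.4)/20 = 51.8°C ✓; GC 10/20 = 50.0% ✓; length 20 ✓; 3' end CC has 2 G/C ✓ — passes.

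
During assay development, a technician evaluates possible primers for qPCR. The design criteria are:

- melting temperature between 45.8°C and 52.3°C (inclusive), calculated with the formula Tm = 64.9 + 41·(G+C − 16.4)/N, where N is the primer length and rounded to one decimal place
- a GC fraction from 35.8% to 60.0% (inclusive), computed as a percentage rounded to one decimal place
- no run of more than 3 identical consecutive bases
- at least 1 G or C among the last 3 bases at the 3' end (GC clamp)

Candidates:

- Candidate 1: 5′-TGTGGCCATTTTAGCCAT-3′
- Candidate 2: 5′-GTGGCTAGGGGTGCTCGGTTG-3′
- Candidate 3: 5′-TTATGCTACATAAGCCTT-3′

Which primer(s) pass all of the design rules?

None of the candidates satisfy all criteria.

Candidate 1 (18 nt, A=3 T=7 G=4 C=4): Tm = 64.9 + 41·(8 − 16.4)/18 = 45.8°C ✓; GC 8/18 = 44.4% ✓; longest run = 4, exceeds 3 ✗; 3' end CAT has 1 G/C ✓ — fails.
Candidate 2 (21 nt, A=1 T=6 G=11 C=3): Tm = 64.9 + 41·(14 − 16.4)/21 = 60.2°C, outside 45.8–52.3°C ✗; GC 14/21 = 66.7%, outside 35.8–60.0% ✗; longest run = 4, exceeds 3 ✗; 3' end TTG has 1 G/C ✓ — fails.
Candidate 3 (18 nt, A=5 T=7 G=2 C=4): Tm = 64.9 + 41·(6 − 16.4)/18 = 41.2°C, outside 45.8–52.3°C ✗; GC 6/18 = 33.3%, outside 35.8–60.0% ✗; longest run = 2 ✓; 3' end CTT has 1 G/C ✓ — fails.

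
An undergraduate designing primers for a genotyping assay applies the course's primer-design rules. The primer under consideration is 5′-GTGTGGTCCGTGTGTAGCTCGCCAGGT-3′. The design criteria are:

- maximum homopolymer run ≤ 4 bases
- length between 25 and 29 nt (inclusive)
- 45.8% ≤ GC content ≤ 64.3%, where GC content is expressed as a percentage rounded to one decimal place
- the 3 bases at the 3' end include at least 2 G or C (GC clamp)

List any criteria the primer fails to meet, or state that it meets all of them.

Base counts: A=2, T=8, G=11, C=6 (length 27).
homopolymer run: longest run = 2 ✓
length: length 27 ✓
GC content: GC 17/27 = 63.0% ✓
GC clamp: 3' end GGT has 2 G/C ✓

Meets all criteria.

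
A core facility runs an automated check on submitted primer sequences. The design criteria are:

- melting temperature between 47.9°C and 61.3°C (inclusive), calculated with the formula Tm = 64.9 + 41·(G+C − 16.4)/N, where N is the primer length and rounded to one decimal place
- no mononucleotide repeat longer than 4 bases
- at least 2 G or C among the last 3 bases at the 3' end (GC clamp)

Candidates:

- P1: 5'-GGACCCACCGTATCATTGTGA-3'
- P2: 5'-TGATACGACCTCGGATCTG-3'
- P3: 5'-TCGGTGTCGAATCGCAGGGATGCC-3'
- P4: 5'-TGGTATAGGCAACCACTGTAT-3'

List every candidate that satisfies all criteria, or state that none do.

P2 only.

P1 (21 nt, A=5 T=5 G=5 C=6): Tm = 64.9 + 41·(11 − 16.4)/21 = 54.4°C ✓; longest run = 3 ✓; 3' end TGA has 1 G/C, need ≥2 ✗ — fails.
P2 (19 nt, A=4 T=5 G=5 C=5): Tm = 64.9 + 41·(10 − 16.4)/19 = 51.1°C ✓; longest run = 2 ✓; 3' end CTG has 2 G/C ✓ — passes.
P3 (24 nt, A=4 T=5 G=9 C=6): Tm = 64.9 + 41·(15 − 16.4)/24 = 62.5°C, outside 47.9–61.3°C ✗; longest run = 3 ✓; 3' end GCC has 3 G/C ✓ — fails.
P4 (21 nt, A=6 T=6 G=5 C=4): Tm = 64.9 + 41·(9 − 16.4)/21 = 50.5°C ✓; longest run = 2 ✓; 3' end TAT has 0 G/C, need ≥2 ✗ — fails.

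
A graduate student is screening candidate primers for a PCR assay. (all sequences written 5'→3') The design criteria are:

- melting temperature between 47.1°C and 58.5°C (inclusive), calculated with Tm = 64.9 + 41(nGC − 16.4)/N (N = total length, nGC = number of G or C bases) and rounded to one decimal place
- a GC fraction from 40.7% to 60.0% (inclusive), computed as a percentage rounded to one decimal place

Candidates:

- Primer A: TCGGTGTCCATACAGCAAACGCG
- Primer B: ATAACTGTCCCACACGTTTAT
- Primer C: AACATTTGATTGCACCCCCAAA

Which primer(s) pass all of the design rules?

Primer A (23 nt, A=6 T=4 G=6 C=7): Tm = 64.9 + 41·(13 − 16.4)/23 = 58.8°C, outside 47.1–58.5°C ✗; GC 13/23 = 56.5% ✓ — fails.
Primer B (21 nt, A=6 T=7 G=2 C=6): Tm = 64.9 + 41·(8 − 16.4)/21 = 48.5°C ✓; GC 8/21 = 38.1%, outside 40.7–60.0% ✗ — fails.
Primer C (22 nt, A=8 T=5 G=2 C=7): Tm = 64.9 + 41·(9 − 16.4)/22 = 51.1°C ✓; GC 9/22 = 40.9% ✓ — passes.

Primer C only.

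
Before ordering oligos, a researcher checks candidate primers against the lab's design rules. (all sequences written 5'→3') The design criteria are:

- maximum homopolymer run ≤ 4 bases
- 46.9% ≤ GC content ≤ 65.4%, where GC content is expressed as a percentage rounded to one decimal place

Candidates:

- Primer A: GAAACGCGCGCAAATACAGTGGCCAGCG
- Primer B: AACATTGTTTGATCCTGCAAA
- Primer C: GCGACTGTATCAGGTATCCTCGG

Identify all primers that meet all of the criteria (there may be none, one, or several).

Primer A and Primer C.

Primer A (28 nt, A=9 T=2 G=9 C=8): longest run = 3 ✓; GC 17/28 = 60.7% ✓ — passes.
Primer B (21 nt, A=7 T=7 G=3 C=4): longest run = 3 ✓; GC 7/21 = 33.3%, outside 46.9–65.4% ✗ — fails.
Primer C (23 nt, A=4 T=6 G=7 C=6): longest run = 2 ✓; GC 13/23 = 56.5% ✓ — passes.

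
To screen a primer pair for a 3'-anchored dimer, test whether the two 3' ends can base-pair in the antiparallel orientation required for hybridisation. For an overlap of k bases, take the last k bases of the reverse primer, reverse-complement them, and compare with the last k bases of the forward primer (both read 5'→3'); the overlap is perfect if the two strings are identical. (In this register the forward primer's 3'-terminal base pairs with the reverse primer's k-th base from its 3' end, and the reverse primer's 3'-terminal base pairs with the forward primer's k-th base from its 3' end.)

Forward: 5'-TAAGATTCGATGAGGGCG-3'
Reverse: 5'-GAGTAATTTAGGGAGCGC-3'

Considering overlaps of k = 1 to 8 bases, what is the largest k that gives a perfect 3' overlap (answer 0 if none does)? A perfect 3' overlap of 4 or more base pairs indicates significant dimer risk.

Last 8 bases (5'→3') — forward …TGAGGGCG, reverse …GGGAGCGC.
Reverse complement of the reverse primer's last 8 bases: GCGCTCCC; its first k bases are the reverse complement of the reverse primer's last k bases, so a perfect k-base overlap needs the forward primer's last k bases to equal them.
Comparing (forward last k vs required): k=1: G vs G ✓; k=2: CG vs GC ✗; k=3: GCG vs GCG ✓; k=4: GGCG vs GCGC ✗; k=5: GGGCG vs GCGCT ✗; k=6: AGGGCG vs GCGCTC ✗; k=7: GAGGGCG vs GCGCTCC ✗; k=8: TGAGGGCG vs GCGCTCCC ✗.
Perfect overlaps at k = 1, 3; the largest is 3.

Longest perfect overlap: 3 complementary base pairs; below the dimer-risk threshold (threshold 4).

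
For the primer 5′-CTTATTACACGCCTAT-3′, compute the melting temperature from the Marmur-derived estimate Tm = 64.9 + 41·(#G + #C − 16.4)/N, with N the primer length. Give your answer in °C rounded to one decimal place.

Base counts: A=4, T=6, G=1, C=5; G+C = 6, N = 16.
Tm = 64.9 + 41·(6 − 16.4)/16 = 64.9 + -426.40/16 = 38.3°C.

38.3°C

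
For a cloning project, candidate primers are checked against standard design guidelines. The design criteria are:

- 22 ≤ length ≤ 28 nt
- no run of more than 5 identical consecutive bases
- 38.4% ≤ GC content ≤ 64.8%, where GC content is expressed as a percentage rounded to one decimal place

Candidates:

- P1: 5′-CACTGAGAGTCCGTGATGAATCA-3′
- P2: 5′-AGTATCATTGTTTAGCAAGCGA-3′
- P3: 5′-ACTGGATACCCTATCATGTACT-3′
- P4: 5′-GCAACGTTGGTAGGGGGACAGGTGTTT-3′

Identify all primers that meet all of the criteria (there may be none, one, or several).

P1 (23 nt, A=7 T=5 G=6 C=5): length 23 ✓; longest run = 2 ✓; GC 11/23 = 47.8% ✓ — passes.
P2 (22 nt, A=7 T=7 G=5 C=3): length 22 ✓; longest run = 3 ✓; GC 8/22 = 36.4%, outside 38.4–64.8% ✗ — fails.
P3 (22 nt, A=6 T=7 G=3 C=6): length 22 ✓; longest run = 3 ✓; GC 9/22 = 40.9% ✓ — passes.
P4 (27 nt, A=5 T=7 G=12 C=3): length 27 ✓; longest run = 5 ✓; GC 15/27 = 55.6% ✓ — passes.

P1, P3 and P4.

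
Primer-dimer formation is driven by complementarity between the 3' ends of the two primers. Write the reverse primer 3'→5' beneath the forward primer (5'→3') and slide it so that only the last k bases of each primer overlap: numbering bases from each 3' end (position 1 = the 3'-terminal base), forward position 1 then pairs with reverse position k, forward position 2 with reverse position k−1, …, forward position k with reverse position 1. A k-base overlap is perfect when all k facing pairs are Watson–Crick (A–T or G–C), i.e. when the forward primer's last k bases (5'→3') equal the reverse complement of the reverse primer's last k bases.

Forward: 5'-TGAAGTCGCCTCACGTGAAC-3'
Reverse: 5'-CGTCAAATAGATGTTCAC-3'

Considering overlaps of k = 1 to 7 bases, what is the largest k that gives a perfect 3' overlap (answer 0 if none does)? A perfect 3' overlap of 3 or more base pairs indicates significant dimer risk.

Last 7 bases (5'→3') — forward …CGTGAAC, reverse …TGTTCAC.
Reverse complement of the reverse primer's last 7 bases: GTGAACA; its first k bases are the reverse complement of the reverse primer's last k bases, so a perfect k-base overlap needs the forward primer's last k bases to equal them.
Comparing (forward last k vs required): k=1: C vs G ✗; k=2: AC vs GT ✗; k=3: AAC vs GTG ✗; k=4: GAAC vs GTGA ✗; k=5: TGAAC vs GTGAA ✗; k=6: GTGAAC vs GTGAAC ✓; k=7: CGTGAAC vs GTGAACA ✗.
Only k = 6 is perfect, so the longest perfect 3' overlap is 6.

Longest perfect overlap: 6 complementary base pairs; significant dimer risk (threshold 3).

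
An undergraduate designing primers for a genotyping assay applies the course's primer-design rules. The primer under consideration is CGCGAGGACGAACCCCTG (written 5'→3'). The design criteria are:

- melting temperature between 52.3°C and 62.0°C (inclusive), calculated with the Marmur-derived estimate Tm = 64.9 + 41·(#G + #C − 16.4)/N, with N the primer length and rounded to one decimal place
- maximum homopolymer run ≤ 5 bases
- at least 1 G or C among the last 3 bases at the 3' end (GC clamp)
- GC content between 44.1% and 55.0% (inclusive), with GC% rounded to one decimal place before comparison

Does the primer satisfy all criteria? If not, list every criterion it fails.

Fails: GC content.

Base counts: A=4, T=1, G=6, C=7 (length 18).
Tm: Tm = 64.9 + 41·(13 − 16.4)/18 = 57.2°C ✓
homopolymer run: longest run = 4 ✓
GC clamp: 3' end CTG has 2 G/C ✓
GC content: GC 13/18 = 72.2%, outside 44.1–55.0% ✗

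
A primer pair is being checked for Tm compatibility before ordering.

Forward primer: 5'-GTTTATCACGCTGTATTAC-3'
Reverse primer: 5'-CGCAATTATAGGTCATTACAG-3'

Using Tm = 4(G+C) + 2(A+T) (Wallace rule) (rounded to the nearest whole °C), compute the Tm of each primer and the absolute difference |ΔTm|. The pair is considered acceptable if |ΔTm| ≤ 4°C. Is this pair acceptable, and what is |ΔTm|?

|ΔTm| = 6°C; the pair is not acceptable.

Forward: A=4 T=8 G=3 C=4 → Tm = 2·12 + 4·7 = 52°C.
Reverse: A=7 T=6 G=4 C=4 → Tm = 2·13 + 4·8 = 58°C.
|ΔTm| = |52 − 58| = 6°C, > 4°C.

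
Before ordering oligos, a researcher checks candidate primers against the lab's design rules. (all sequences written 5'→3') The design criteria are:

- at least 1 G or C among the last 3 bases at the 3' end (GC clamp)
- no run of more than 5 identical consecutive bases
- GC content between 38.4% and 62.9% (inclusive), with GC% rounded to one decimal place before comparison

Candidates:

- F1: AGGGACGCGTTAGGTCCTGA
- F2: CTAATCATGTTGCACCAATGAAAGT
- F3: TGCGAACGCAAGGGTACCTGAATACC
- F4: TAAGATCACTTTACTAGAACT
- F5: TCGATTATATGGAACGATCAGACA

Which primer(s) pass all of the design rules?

F1 (20 nt, A=4 T=4 G=8 C=4): 3' end TGA has 1 G/C ✓; longest run = 3 ✓; GC 12/20 = 60.0% ✓ — passes.
F2 (25 nt, A=9 T=7 G=4 C=5): 3' end AGT has 1 G/C ✓; longest run = 3 ✓; GC 9/25 = 36.0%, outside 38.4–62.9% ✗ — fails.
F3 (26 nt, A=8 T=4 G=7 C=7): 3' end ACC has 2 G/C ✓; longest run = 3 ✓; GC 14/26 = 53.8% ✓ — passes.
F4 (21 nt, A=8 T=7 G=2 C=4): 3' end ACT has 1 G/C ✓; longest run = 3 ✓; GC 6/21 = 28.6%, outside 38.4–62.9% ✗ — fails.
F5 (24 nt, A=9 T=6 G=5 C=4): 3' end ACA has 1 G/C ✓; longest run = 2 ✓; GC 9/24 = 37.5%, outside 38.4–62.9% ✗ — fails.

F1 and F3.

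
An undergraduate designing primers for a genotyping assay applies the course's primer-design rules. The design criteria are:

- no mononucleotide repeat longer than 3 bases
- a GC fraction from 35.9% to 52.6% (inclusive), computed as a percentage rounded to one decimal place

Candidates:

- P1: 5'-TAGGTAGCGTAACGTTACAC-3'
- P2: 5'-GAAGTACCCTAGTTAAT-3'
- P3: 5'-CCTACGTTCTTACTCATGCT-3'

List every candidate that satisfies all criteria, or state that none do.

P1 (20 nt, A=6 T=5 G=5 C=4): longest run = 2 ✓; GC 9/20 = 45.0% ✓ — passes.
P2 (17 nt, A=6 T=5 G=3 C=3): longest run = 3 ✓; GC 6/17 = 35.3%, outside 35.9–52.6% ✗ — fails.
P3 (20 nt, A=3 T=8 G=2 C=7): longest run = 2 ✓; GC 9/20 = 45.0% ✓ — passes.

P1 and P3.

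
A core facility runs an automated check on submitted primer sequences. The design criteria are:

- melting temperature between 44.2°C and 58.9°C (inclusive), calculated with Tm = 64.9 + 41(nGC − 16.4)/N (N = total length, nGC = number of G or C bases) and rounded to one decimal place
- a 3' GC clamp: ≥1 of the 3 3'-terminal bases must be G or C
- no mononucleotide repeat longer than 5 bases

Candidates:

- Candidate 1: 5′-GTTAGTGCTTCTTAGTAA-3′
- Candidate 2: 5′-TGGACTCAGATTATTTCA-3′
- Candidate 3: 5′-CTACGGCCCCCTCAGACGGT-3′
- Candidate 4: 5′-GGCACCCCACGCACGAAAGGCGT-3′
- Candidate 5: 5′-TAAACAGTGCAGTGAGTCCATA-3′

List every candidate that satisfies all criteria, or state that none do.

None of the candidates satisfy all criteria.

Candidate 1 (18 nt, A=4 T=8 G=4 C=2): Tm = 64.9 + 41·(6 − 16.4)/18 = 41.2°C, outside 44.2–58.9°C ✗; 3' end TAA has 0 G/C, need ≥1 ✗; longest run = 2 ✓ — fails.
Candidate 2 (18 nt, A=5 T=7 G=3 C=3): Tm = 64.9 + 41·(6 − 16.4)/18 = 41.2°C, outside 44.2–58.9°C ✗; 3' end TCA has 1 G/C ✓; longest run = 3 ✓ — fails.
Candidate 3 (20 nt, A=3 T=3 G=5 C=9): Tm = 64.9 + 41·(14 − 16.4)/20 = 60.0°C, outside 44.2–58.9°C ✗; 3' end GGT has 2 G/C ✓; longest run = 5 ✓ — fails.
Candidate 4 (23 nt, A=6 T=1 G=7 C=9): Tm = 64.9 + 41·(16 − 16.4)/23 = 64.2°C, outside 44.2–58.9°C ✗; 3' end CGT has 2 G/C ✓; longest run = 4 ✓ — fails.
Candidate 5 (22 nt, A=8 T=5 G=5 C=4): Tm = 64.9 + 41·(9 − 16.4)/22 = 51.1°C ✓; 3' end ATA has 0 G/C, need ≥1 ✗; longest run = 3 ✓ — fails.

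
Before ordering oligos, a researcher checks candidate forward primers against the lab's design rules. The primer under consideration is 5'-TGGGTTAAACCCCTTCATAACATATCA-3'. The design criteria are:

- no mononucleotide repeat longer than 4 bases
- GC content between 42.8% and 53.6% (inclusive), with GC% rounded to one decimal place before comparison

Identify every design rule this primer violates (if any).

Fails: GC content.

Base counts: A=9, T=8, G=3, C=7 (length 27).
homopolymer run: longest run = 4 ✓
GC content: GC 10/27 = 37.0%, outside 42.8–53.6% ✗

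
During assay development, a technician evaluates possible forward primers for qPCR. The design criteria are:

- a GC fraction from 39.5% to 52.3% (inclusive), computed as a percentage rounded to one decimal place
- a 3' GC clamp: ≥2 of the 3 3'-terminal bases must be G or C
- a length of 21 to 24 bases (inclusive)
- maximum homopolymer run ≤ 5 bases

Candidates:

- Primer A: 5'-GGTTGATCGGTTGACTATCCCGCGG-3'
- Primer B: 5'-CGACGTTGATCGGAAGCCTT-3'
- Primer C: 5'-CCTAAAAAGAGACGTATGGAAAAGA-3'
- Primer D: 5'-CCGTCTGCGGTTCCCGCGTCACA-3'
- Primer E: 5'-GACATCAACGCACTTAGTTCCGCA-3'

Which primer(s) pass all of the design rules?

Primer E only.

Primer A (25 nt, A=3 T=7 G=9 C=6): GC 15/25 = 60.0%, outside 39.5–52.3% ✗; 3' end CGG has 3 G/C ✓; length 25, outside 21–24 ✗; longest run = 3 ✓ — fails.
Primer B (20 nt, A=4 T=5 G=6 C=5): GC 11/20 = 55.0%, outside 39.5–52.3% ✗; 3' end CTT has 1 G/C, need ≥2 ✗; length 20, outside 21–24 ✗; longest run = 2 ✓ — fails.
Primer C (25 nt, A=13 T=3 G=6 C=3): GC 9/25 = 36.0%, outside 39.5–52.3% ✗; 3' end AGA has 1 G/C, need ≥2 ✗; length 25, outside 21–24 ✗; longest run = 5 ✓ — fails.
Primer D (23 nt, A=2 T=5 G=6 C=10): GC 16/23 = 69.6%, outside 39.5–52.3% ✗; 3' end ACA has 1 G/C, need ≥2 ✗; length 23 ✓; longest run = 3 ✓ — fails.
Primer E (24 nt, A=7 T=5 G=4 C=8): GC 12/24 = 50.0% ✓; 3' end GCA has 2 G/C ✓; length 24 ✓; longest run = 2 ✓ — passes.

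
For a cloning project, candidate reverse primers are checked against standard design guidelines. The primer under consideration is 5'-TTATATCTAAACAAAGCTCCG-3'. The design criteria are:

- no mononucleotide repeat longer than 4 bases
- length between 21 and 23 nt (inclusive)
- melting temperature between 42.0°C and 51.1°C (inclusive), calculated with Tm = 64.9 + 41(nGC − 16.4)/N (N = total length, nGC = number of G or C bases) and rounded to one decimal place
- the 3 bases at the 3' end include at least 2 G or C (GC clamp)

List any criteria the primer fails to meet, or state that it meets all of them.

Base counts: A=8, T=6, G=2, C=5 (length 21).
homopolymer run: longest run = 3 ✓
length: length 21 ✓
Tm: Tm = 64.9 + 41·(7 − 16.4)/21 = 46.5°C ✓
GC clamp: 3' end CCG has 3 G/C ✓

Meets all criteria.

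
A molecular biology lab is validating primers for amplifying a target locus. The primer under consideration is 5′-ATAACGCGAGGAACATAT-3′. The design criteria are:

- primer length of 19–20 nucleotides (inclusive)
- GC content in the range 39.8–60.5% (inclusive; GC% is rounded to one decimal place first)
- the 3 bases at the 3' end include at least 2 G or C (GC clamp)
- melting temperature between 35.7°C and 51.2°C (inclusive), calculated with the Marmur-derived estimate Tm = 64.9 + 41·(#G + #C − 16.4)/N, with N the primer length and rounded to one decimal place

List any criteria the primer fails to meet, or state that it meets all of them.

Base counts: A=8, T=3, G=4, C=3 (length 18).
length: length 18, outside 19–20 ✗
GC content: GC 7/18 = 38.9%, outside 39.8–60.5% ✗
GC clamp: 3' end TAT has 0 G/C, need ≥2 ✗
Tm: Tm = 64.9 + 41·(7 − 16.4)/18 = 43.5°C ✓

Fails: length, GC content, GC clamp.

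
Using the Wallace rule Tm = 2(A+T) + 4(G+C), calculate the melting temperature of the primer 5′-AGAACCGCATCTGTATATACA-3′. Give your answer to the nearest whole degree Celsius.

Base counts: A=8, T=5, G=3, C=5 (length 21).
Tm = 2·(8+5) + 4·(3+5) = 2·13 + 4·8 = 26 + 32 = 58°C.

58°C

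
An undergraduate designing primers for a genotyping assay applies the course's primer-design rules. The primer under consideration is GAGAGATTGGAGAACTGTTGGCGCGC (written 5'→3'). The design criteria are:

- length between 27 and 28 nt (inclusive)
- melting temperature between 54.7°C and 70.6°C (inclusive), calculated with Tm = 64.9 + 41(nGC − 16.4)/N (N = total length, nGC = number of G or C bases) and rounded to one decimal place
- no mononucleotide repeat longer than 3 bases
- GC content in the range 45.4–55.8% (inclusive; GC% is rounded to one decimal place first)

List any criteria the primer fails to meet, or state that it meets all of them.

Base counts: A=6, T=5, G=11, C=4 (length 26).
length: length 26, outside 27–28 ✗
Tm: Tm = 64.9 + 41·(15 − 16.4)/26 = 62.7°C ✓
homopolymer run: longest run = 2 ✓
GC content: GC 15/26 = 57.7%, outside 45.4–55.8% ✗

Fails: length, GC content.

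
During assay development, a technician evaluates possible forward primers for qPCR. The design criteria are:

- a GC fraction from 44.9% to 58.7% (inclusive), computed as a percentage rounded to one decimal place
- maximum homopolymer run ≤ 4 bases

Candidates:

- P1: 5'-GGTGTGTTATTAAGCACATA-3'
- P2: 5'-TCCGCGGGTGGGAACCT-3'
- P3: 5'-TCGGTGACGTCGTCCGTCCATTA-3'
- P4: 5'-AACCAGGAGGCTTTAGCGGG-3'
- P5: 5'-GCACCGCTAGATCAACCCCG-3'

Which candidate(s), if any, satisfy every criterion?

P3 only.

P1 (20 nt, A=6 T=7 G=5 C=2): GC 7/20 = 35.0%, outside 44.9–58.7% ✗; longest run = 2 ✓ — fails.
P2 (17 nt, A=2 T=3 G=7 C=5): GC 12/17 = 70.6%, outside 44.9–58.7% ✗; longest run = 3 ✓ — fails.
P3 (23 nt, A=3 T=7 G=6 C=7): GC 13/23 = 56.5% ✓; longest run = 2 ✓ — passes.
P4 (20 nt, A=5 T=3 G=8 C=4): GC 12/20 = 60.0%, outside 44.9–58.7% ✗; longest run = 3 ✓ — fails.
P5 (20 nt, A=5 T=2 G=4 C=9): GC 13/20 = 65.0%, outside 44.9–58.7% ✗; longest run = 4 ✓ — fails.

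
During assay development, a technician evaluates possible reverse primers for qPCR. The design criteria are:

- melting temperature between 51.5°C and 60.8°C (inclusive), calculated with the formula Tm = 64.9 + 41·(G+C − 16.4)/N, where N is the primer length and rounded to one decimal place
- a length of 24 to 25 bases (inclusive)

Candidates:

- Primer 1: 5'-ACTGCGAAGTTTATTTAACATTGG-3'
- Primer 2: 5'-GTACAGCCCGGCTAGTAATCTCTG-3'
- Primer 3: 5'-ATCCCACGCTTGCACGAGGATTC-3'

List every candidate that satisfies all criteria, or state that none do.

Primer 2 only.

Primer 1 (24 nt, A=7 T=9 G=5 C=3): Tm = 64.9 + 41·(8 − 16.4)/24 = 50.6°C, outside 51.5–60.8°C ✗; length 24 ✓ — fails.
Primer 2 (24 nt, A=5 T=6 G=6 C=7): Tm = 64.9 + 41·(13 − 16.4)/24 = 59.1°C ✓; length 24 ✓ — passes.
Primer 3 (23 nt, A=5 T=5 G=5 C=8): Tm = 64.9 + 41·(13 − 16.4)/23 = 58.8°C ✓; length 23, outside 24–25 ✗ — fails.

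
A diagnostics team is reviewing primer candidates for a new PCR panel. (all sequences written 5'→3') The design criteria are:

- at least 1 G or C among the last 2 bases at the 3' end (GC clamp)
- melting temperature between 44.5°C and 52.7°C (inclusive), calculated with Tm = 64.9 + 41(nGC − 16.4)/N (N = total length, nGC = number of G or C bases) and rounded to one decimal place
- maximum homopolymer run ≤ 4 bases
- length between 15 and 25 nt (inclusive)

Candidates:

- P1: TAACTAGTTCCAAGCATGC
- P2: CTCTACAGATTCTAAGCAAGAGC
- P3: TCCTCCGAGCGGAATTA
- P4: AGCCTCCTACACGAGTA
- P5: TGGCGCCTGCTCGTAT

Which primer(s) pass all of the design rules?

P1 (19 nt, A=6 T=5 G=3 C=5): 3' end GC has 2 G/C ✓; Tm = 64.9 + 41·(8 − 16.4)/19 = 46.8°C ✓; longest run = 2 ✓; length 19 ✓ — passes.
P2 (23 nt, A=8 T=5 G=4 C=6): 3' end GC has 2 G/C ✓; Tm = 64.9 + 41·(10 − 16.4)/23 = 53.5°C, outside 44.5–52.7°C ✗; longest run = 2 ✓; length 23 ✓ — fails.
P3 (17 nt, A=4 T=4 G=4 C=5): 3' end TA has 0 G/C, need ≥1 ✗; Tm = 64.9 + 41·(9 − 16.4)/17 = 47.1°C ✓; longest run = 2 ✓; length 17 ✓ — fails.
P4 (17 nt, A=5 T=3 G=3 C=6): 3' end TA has 0 G/C, need ≥1 ✗; Tm = 64.9 + 41·(9 − 16.4)/17 = 47.1°C ✓; longest run = 2 ✓; length 17 ✓ — fails.
P5 (16 nt, A=1 T=5 G=5 C=5): 3' end AT has 0 G/C, need ≥1 ✗; Tm = 64.9 + 41·(10 − 16.4)/16 = 48.5°C ✓; longest run = 2 ✓; length 16 ✓ — fails.

P1 only.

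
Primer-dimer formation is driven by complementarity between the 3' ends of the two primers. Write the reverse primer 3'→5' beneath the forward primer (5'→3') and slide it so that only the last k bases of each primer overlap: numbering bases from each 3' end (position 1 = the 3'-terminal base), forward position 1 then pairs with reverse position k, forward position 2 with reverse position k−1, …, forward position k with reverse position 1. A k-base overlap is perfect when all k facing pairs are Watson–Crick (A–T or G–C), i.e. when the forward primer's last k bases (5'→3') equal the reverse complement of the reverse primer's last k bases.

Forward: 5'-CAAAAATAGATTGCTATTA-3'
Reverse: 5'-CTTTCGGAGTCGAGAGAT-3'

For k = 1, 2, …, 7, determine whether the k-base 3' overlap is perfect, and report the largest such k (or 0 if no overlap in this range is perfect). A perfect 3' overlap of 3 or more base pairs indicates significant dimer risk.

Longest perfect overlap: 1 complementary base pair; below the dimer-risk threshold (threshold 3).

Last 7 bases (5'→3') — forward …GCTATTA, reverse …GAGAGAT.
Reverse complement of the reverse primer's last 7 bases: ATCTCTC; its first k bases are the reverse complement of the reverse primer's last k bases, so a perfect k-base overlap needs the forward primer's last k bases to equal them.
Comparing (forward last k vs required): k=1: A vs A ✓; k=2: TA vs AT ✗; k=3: TTA vs ATC ✗; k=4: ATTA vs ATCT ✗; k=5: TATTA vs ATCTC ✗; k=6: CTATTA vs ATCTCT ✗; k=7: GCTATTA vs ATCTCTC ✗.
Only k = 1 is perfect, so the longest perfect 3' overlap is 1.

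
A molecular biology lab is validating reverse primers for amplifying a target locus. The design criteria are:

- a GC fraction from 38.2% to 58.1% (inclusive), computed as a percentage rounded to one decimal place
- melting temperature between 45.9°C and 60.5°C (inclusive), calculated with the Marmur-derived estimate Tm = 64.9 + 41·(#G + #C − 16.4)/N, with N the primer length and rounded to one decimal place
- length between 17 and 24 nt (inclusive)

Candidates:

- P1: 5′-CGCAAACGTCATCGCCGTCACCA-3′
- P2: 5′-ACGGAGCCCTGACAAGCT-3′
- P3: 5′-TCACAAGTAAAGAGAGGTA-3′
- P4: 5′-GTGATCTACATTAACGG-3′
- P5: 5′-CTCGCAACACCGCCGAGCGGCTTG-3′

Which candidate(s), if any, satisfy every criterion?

None of the candidates satisfy all criteria.

P1 (23 nt, A=6 T=3 G=4 C=10): GC 14/23 = 60.9%, outside 38.2–58.1% ✗; Tm = 64.9 + 41·(14 − 16.4)/23 = 60.6°C, outside 45.9–60.5°C ✗; length 23 ✓ — fails.
P2 (18 nt, A=5 T=2 G=5 C=6): GC 11/18 = 61.1%, outside 38.2–58.1% ✗; Tm = 64.9 + 41·(11 − 16.4)/18 = 52.6°C ✓; length 18 ✓ — fails.
P3 (19 nt, A=9 T=3 G=5 C=2): GC 7/19 = 36.8%, outside 38.2–58.1% ✗; Tm = 64.9 + 41·(7 − 16.4)/19 = 44.6°C, outside 45.9–60.5°C ✗; length 19 ✓ — fails.
P4 (17 nt, A=5 T=5 G=4 C=3): GC 7/17 = 41.2% ✓; Tm = 64.9 + 41·(7 − 16.4)/17 = 42.2°C, outside 45.9–60.5°C ✗; length 17 ✓ — fails.
P5 (24 nt, A=4 T=3 G=7 C=10): GC 17/24 = 70.8%, outside 38.2–58.1% ✗; Tm = 64.9 + 41·(17 − 16.4)/24 = 65.9°C, outside 45.9–60.5°C ✗; length 24 ✓ — fails.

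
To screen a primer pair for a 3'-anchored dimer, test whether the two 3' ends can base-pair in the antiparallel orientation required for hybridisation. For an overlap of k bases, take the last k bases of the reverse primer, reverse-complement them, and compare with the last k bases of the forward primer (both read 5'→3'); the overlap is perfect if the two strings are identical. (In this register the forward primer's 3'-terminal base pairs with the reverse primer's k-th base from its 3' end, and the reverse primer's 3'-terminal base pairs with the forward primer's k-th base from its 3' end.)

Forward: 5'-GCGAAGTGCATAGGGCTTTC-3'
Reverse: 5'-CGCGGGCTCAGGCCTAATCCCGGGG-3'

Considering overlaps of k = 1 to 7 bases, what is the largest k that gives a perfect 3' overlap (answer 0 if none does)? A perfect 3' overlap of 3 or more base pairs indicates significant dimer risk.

Last 7 bases (5'→3') — forward …GGCTTTC, reverse …CCCGGGG.
Reverse complement of the reverse primer's last 7 bases: CCCCGGG; its first k bases are the reverse complement of the reverse primer's last k bases, so a perfect k-base overlap needs the forward primer's last k bases to equal them.
Comparing (forward last k vs required): k=1: C vs C ✓; k=2: TC vs CC ✗; k=3: TTC vs CCC ✗; k=4: TTTC vs CCCC ✗; k=5: CTTTC vs CCCCG ✗; k=6: GCTTTC vs CCCCGG ✗; k=7: GGCTTTC vs CCCCGGG ✗.
Only k = 1 is perfect, so the longest perfect 3' overlap is 1.

Longest perfect overlap: 1 complementary base pair; below the dimer-risk threshold (threshold 3).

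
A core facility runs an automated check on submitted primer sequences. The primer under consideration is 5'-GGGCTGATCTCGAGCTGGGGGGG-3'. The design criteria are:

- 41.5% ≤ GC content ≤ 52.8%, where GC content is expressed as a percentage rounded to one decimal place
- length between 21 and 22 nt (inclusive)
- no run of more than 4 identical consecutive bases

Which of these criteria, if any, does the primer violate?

Base counts: A=2, T=4, G=13, C=4 (length 23).
GC content: GC 17/23 = 73.9%, outside 41.5–52.8% ✗
length: length 23, outside 21–22 ✗
homopolymer run: longest run = 7, exceeds 4 ✗

Fails: GC content, length, homopolymer run.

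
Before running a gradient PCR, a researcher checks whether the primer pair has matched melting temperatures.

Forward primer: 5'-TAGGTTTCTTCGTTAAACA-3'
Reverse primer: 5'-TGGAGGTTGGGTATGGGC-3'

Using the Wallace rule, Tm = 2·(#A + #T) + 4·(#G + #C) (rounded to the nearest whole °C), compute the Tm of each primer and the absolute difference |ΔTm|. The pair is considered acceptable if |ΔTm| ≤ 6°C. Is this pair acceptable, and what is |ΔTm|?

Forward: A=5 T=8 G=3 C=3 → Tm = 2·13 + 4·6 = 50°C.
Reverse: A=2 T=5 G=10 C=1 → Tm = 2·7 + 4·11 = 58°C.
|ΔTm| = |50 − 58| = 8°C, > 6°C.

|ΔTm| = 8°C; the pair is not acceptable.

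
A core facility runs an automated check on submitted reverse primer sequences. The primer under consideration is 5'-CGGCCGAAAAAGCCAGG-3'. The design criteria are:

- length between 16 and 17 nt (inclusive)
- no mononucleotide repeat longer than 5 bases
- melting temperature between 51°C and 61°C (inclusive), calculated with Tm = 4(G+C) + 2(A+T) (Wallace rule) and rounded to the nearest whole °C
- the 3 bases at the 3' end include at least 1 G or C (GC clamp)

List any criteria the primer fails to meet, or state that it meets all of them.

Meets all criteria.

Base counts: A=6, T=0, G=6, C=5 (length 17).
length: length 17 ✓
homopolymer run: longest run = 5 ✓
Tm: Tm = 2·6 + 4·11 = 56°C ✓
GC clamp: 3' end AGG has 2 G/C ✓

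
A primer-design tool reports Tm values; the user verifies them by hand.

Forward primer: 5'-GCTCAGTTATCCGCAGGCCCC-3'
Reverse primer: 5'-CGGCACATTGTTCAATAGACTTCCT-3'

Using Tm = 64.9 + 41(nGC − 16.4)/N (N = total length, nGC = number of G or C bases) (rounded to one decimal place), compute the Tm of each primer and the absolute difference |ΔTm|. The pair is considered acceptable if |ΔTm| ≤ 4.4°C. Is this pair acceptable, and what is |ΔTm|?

Forward: G+C = 14, N = 21 → Tm = 64.9 + 41·(14 − 16.4)/21 = 60.2°C.
Reverse: G+C = 11, N = 25 → Tm = 64.9 + 41·(11 − 16.4)/25 = 56.0°C.
|ΔTm| = |60.2 − 56.0| = 4.2°C, ≤ 4.4°C.

|ΔTm| = 4.2°C; the pair is acceptable.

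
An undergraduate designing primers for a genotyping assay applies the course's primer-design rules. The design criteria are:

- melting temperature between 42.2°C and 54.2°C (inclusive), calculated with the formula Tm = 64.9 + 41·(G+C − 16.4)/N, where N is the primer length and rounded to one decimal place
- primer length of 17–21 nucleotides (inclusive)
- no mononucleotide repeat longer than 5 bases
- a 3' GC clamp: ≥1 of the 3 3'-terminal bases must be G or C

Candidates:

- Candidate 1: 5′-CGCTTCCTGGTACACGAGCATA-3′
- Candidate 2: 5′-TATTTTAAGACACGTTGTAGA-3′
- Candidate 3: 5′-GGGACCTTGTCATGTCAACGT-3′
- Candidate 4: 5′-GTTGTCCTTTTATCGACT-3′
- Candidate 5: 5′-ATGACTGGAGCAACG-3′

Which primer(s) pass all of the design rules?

Candidate 2 and Candidate 4.

Candidate 1 (22 nt, A=5 T=5 G=5 C=7): Tm = 64.9 + 41·(12 − 16.4)/22 = 56.7°C, outside 42.2–54.2°C ✗; length 22, outside 17–21 ✗; longest run = 2 ✓; 3' end ATA has 0 G/C, need ≥1 ✗ — fails.
Candidate 2 (21 nt, A=7 T=8 G=4 C=2): Tm = 64.9 + 41·(6 − 16.4)/21 = 44.6°C ✓; length 21 ✓; longest run = 4 ✓; 3' end AGA has 1 G/C ✓ — passes.
Candidate 3 (21 nt, A=4 T=6 G=6 C=5): Tm = 64.9 + 41·(11 − 16.4)/21 = 54.4°C, outside 42.2–54.2°C ✗; length 21 ✓; longest run = 3 ✓; 3' end CGT has 2 G/C ✓ — fails.
Candidate 4 (18 nt, A=2 T=9 G=3 C=4): Tm = 64.9 + 41·(7 − 16.4)/18 = 43.5°C ✓; length 18 ✓; longest run = 4 ✓; 3' end ACT has 1 G/C ✓ — passes.
Candidate 5 (15 nt, A=5 T=2 G=5 C=3): Tm = 64.9 + 41·(8 − 16.4)/15 = 41.9°C, outside 42.2–54.2°C ✗; length 15, outside 17–21 ✗; longest run = 2 ✓; 3' end ACG has 2 G/C ✓ — fails.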